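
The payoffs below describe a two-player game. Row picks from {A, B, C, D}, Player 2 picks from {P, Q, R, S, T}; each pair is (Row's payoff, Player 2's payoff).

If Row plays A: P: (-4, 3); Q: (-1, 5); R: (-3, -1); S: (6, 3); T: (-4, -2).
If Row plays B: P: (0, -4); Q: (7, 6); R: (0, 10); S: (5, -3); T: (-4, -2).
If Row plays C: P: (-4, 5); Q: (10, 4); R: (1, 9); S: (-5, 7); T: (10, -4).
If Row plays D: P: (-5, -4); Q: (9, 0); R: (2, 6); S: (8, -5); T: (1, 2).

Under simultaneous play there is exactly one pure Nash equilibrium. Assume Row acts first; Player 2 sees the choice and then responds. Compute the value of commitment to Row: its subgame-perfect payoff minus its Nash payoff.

0

Work backward from Player 2's decision.
- A: Player 2 compares 3, 5, -1, 3, -2 and picks Q; Row would get -1.
- B: Player 2 compares -4, 6, 10, -3, -2 and picks R; Row would get 0.
- C: Player 2 compares 5, 4, 9, 7, -4 and picks R; Row would get 1.
- D: Player 2 compares -4, 0, 6, -5, 2 and picks R; Row would get 2.
Row's induced payoffs are -1, 0, 1, 2, so Row commits to D. Subgame-perfect outcome: (D, R) with payoffs (2, 6).
For the simultaneous game, intersect best replies.
Row's best replies: P→B; Q→C; R→D; S→D; T→C.
Player 2's best replies: A→Q; B→R; C→R; D→R.
Only (D, R) has each player best-responding; Nash payoffs (2, 6).
Row's commitment gain: 2 − 2 = 0.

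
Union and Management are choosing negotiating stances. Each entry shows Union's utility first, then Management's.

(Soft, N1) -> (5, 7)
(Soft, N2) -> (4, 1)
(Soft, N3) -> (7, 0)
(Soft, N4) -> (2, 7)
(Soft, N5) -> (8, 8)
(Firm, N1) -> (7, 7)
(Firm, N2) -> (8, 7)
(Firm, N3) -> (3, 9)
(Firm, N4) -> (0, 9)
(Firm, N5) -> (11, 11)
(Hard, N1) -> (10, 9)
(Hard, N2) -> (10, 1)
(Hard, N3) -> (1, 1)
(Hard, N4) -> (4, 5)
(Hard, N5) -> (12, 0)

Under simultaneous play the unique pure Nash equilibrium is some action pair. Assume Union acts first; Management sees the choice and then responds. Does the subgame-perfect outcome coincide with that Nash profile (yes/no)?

no

Management best-responds to each possible Union move:
- Soft: BR = N5, leader payoff 8.
- Firm: BR = N5, leader payoff 11.
- Hard: BR = N1, leader payoff 10.
Among 8, 11, 10, the best is 11 at Firm. Subgame-perfect outcome: (Firm, N5) with payoffs (11, 11).
Under simultaneous play:
Union's best replies: N1→Hard; N2→Hard; N3→Soft; N4→Hard; N5→Hard.
Management's best replies: Soft→N5; Firm→N5; Hard→N1.
Only (Hard, N1) has each player best-responding; Nash payoffs (10, 9).
Sequential outcome (Firm, N5) differs from the Nash profile (Hard, N1).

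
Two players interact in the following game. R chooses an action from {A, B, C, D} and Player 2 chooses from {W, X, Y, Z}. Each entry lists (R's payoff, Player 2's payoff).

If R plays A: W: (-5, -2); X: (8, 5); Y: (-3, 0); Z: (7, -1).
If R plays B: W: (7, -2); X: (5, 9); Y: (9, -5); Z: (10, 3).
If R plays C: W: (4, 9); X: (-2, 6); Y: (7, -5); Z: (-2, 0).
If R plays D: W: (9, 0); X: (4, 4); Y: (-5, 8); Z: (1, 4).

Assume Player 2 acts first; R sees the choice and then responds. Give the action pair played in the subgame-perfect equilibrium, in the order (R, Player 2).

(A, X)

Work backward from R's decision.
- W → R plays D (best of -5, 7, 4, 9); Player 2 gets 0.
- X → R plays A (best of 8, 5, -2, 4); Player 2 gets 5.
- Y → R plays B (best of -3, 9, 7, -5); Player 2 gets -5.
- Z → R plays B (best of 7, 10, -2, 1); Player 2 gets 3.
Maximizing over 0, 5, -5, 3, Player 2 chooses X. Subgame-perfect outcome: (A, X) with payoffs (8, 5).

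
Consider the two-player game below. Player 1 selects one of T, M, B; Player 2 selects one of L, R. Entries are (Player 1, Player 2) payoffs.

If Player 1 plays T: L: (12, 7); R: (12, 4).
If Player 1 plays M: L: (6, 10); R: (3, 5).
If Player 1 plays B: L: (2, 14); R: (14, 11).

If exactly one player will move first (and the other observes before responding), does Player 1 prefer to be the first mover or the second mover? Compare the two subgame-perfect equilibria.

second

If Player 1 leads: Player 2's best replies are T→L, M→L, B→L; Player 1's induced payoffs 12, 6, 2; outcome (T, L), payoffs (12, 7).
If Player 2 leads: Player 1's best replies are L→T, R→B; Player 2's induced payoffs 7, 11; outcome (B, R), payoffs (14, 11).
Player 1 gets 12 moving first and 14 moving second, so Player 1 prefers to move second.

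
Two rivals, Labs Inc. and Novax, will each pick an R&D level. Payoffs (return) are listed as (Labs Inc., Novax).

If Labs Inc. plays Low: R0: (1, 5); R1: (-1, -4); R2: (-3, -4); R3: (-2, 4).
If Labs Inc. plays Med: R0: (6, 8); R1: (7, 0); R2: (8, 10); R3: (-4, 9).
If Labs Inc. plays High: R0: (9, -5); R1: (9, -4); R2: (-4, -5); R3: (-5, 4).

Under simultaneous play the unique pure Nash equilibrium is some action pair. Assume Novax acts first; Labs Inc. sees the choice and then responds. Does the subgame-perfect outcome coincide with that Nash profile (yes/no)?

Work backward from Labs Inc.'s decision.
- R0 → Labs Inc. plays High (best of 1, 6, 9); Novax gets -5.
- R1 → Labs Inc. plays High (best of -1, 7, 9); Novax gets -4.
- R2 → Labs Inc. plays Med (best of -3, 8, -4); Novax gets 10.
- R3 → Labs Inc. plays Low (best of -2, -4, -5); Novax gets 4.
Among -5, -4, 10, 4, the best is 10 at R2. Subgame-perfect outcome: (Med, R2) with payoffs (8, 10).
Now find the simultaneous Nash equilibrium.
Labs Inc.'s best replies: R0→High; R1→High; R2→Med; R3→Low.
Novax's best replies: Low→R0; Med→R2; High→R3.
The unique mutual best reply is (Med, R2), giving (8, 10).
Sequential outcome (Med, R2) coincides with the Nash profile (Med, R2).

yes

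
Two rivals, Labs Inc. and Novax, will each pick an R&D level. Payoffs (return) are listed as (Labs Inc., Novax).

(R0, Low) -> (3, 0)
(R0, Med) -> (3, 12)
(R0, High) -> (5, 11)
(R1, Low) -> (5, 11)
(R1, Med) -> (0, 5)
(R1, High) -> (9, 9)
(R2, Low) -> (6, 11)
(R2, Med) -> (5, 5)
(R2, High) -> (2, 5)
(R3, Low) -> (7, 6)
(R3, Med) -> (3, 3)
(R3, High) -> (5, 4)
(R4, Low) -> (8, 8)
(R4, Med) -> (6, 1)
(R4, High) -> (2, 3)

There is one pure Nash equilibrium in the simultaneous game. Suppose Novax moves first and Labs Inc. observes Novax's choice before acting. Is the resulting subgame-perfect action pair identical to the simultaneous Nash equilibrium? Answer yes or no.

no

Solve by backward induction (Novax leads).
- Low → Labs Inc. plays R4 (best of 3, 5, 6, 7, 8); Novax gets 8.
- Med → Labs Inc. plays R4 (best of 3, 0, 5, 3, 6); Novax gets 1.
- High → Labs Inc. plays R1 (best of 5, 9, 2, 5, 2); Novax gets 9.
Novax's induced payoffs are 8, 1, 9, so Novax commits to High. Subgame-perfect outcome: (R1, High) with payoffs (9, 9).
Now find the simultaneous Nash equilibrium.
Labs Inc.'s best replies: Low→R4; Med→R4; High→R1.
Novax's best replies: R0→Med; R1→Low; R2→Low; R3→Low; R4→Low.
Only (R4, Low) has each player best-responding; Nash payoffs (8, 8).
Sequential outcome (R1, High) differs from the Nash profile (R4, Low).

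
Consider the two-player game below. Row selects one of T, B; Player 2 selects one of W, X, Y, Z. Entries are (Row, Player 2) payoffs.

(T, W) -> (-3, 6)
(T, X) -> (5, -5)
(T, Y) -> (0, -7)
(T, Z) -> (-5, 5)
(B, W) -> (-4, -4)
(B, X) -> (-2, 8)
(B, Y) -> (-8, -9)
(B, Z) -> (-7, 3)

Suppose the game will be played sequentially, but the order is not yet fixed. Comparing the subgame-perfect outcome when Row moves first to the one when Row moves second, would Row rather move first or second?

If Row leads: Player 2's best replies are T→W, B→X; Row's induced payoffs -3, -2; outcome (B, X), payoffs (-2, 8).
If Player 2 leads: Row's best replies are W→T, X→T, Y→T, Z→T; Player 2's induced payoffs 6, -5, -7, 5; outcome (T, W), payoffs (-3, 6).
Row gets -2 moving first and -3 moving second, so Row prefers to move first.

first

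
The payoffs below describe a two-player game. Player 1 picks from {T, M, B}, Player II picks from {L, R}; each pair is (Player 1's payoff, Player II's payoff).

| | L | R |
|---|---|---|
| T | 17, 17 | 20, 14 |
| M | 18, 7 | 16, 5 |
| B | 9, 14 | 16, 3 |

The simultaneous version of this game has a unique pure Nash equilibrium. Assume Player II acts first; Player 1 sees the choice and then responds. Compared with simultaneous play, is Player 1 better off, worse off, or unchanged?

better off

Solve by backward induction (Player II leads).
- L → Player 1 plays M (best of 17, 18, 9); Player II gets 7.
- R → Player 1 plays T (best of 20, 16, 16); Player II gets 14.
Among 7, 14, the best is 14 at R. Subgame-perfect outcome: (T, R) with payoffs (20, 14).
For the simultaneous game, intersect best replies.
Player 1's best replies: L→M; R→T.
Player II's best replies: T→L; M→L; B→L.
The unique mutual best reply is (M, L), giving (18, 7).
Player 1 earns 20 sequentially versus 18 at the Nash outcome: better off.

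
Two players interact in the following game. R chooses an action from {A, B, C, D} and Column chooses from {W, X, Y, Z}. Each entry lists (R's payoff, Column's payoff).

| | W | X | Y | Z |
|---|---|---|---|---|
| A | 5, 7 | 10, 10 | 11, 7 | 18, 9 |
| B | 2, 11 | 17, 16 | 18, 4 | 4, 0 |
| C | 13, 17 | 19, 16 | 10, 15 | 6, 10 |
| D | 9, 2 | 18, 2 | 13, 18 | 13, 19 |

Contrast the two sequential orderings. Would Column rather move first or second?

first

If R leads: Column's best replies are A→X, B→X, C→W, D→Z; R's induced payoffs 10, 17, 13, 13; outcome (B, X), payoffs (17, 16).
If Column leads: R's best replies are W→C, X→C, Y→B, Z→A; Column's induced payoffs 17, 16, 4, 9; outcome (C, W), payoffs (13, 17).
Column gets 17 moving first and 16 moving second, so Column prefers to move first.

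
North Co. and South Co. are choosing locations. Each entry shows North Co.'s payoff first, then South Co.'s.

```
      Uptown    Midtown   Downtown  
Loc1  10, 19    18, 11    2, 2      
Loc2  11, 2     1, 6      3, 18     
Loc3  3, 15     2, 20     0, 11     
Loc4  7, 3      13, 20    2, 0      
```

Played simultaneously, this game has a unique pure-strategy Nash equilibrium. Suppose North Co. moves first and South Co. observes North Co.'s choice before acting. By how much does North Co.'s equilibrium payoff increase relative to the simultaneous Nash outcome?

South Co. best-responds to each possible North Co. move:
- Loc1: BR = Uptown, leader payoff 10.
- Loc2: BR = Downtown, leader payoff 3.
- Loc3: BR = Midtown, leader payoff 2.
- Loc4: BR = Midtown, leader payoff 13.
Among 10, 3, 2, 13, the best is 13 at Loc4. Subgame-perfect outcome: (Loc4, Midtown) with payoffs (13, 20).
For the simultaneous game, intersect best replies.
North Co.'s best replies: Uptown→Loc2; Midtown→Loc1; Downtown→Loc2.
South Co.'s best replies: Loc1→Uptown; Loc2→Downtown; Loc3→Midtown; Loc4→Midtown.
The unique mutual best reply is (Loc2, Downtown), giving (3, 18).
North Co.'s commitment gain: 13 − 3 = 10.

10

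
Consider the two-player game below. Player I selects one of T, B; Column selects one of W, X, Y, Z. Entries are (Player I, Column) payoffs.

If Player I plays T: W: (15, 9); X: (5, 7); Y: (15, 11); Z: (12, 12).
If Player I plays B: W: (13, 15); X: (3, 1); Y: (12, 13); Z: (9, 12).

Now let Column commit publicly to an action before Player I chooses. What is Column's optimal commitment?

Z

Work backward from Player I's decision.
- W: BR = T, leader payoff 9.
- X: BR = T, leader payoff 7.
- Y: BR = T, leader payoff 11.
- Z: BR = T, leader payoff 12.
Among 9, 7, 11, 12, the best is 12 at Z. Subgame-perfect outcome: (T, Z) with payoffs (12, 12).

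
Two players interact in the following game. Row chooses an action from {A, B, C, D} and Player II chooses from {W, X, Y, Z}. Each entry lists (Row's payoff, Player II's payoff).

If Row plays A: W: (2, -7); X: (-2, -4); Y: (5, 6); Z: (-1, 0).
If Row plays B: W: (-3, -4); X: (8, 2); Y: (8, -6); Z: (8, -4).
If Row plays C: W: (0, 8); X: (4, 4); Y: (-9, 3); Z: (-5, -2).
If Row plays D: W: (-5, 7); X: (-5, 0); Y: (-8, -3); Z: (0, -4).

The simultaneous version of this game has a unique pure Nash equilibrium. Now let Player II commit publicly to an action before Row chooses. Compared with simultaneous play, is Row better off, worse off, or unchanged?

unchanged

Backward induction with Player II moving first.
- W: BR = A, leader payoff -7.
- X: BR = B, leader payoff 2.
- Y: BR = B, leader payoff -6.
- Z: BR = B, leader payoff -4.
Maximizing over -7, 2, -6, -4, Player II chooses X. Subgame-perfect outcome: (B, X) with payoffs (8, 2).
Under simultaneous play:
Row's best replies: W→A; X→B; Y→B; Z→B.
Player II's best replies: A→Y; B→X; C→W; D→W.
Only (B, X) has each player best-responding; Nash payoffs (8, 2).
Row earns 8 sequentially versus 8 at the Nash outcome: unchanged.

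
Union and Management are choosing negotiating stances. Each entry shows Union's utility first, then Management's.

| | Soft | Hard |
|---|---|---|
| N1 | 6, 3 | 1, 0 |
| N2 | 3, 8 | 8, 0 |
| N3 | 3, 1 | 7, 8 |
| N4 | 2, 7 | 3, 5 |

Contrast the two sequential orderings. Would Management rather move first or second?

If Union leads: Management's best replies are N1→Soft, N2→Soft, N3→Hard, N4→Soft; Union's induced payoffs 6, 3, 7, 2; outcome (N3, Hard), payoffs (7, 8).
If Management leads: Union's best replies are Soft→N1, Hard→N2; Management's induced payoffs 3, 0; outcome (N1, Soft), payoffs (6, 3).
Management gets 3 moving first and 8 moving second, so Management prefers to move second.

second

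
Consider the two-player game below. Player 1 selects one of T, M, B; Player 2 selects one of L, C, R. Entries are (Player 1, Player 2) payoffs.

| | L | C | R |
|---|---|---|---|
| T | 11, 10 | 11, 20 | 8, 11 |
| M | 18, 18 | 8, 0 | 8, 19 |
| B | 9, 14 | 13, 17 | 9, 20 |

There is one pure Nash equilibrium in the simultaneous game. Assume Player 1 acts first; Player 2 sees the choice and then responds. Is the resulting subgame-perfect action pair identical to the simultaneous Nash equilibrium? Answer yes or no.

no

Work backward from Player 2's decision.
- T: BR = C, leader payoff 11.
- M: BR = R, leader payoff 8.
- B: BR = R, leader payoff 9.
Among 11, 8, 9, the best is 11 at T. Subgame-perfect outcome: (T, C) with payoffs (11, 20).
For the simultaneous game, intersect best replies.
Player 1's best replies: L→M; C→B; R→B.
Player 2's best replies: T→C; M→R; B→R.
The unique mutual best reply is (B, R), giving (9, 20).
Sequential outcome (T, C) differs from the Nash profile (B, R).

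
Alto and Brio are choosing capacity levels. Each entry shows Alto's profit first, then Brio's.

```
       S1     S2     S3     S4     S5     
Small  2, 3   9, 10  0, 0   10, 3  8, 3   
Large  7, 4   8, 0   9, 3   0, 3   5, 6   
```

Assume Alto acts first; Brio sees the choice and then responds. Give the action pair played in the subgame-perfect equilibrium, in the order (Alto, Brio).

Solve by backward induction (Alto leads).
- Small: BR = S2, leader payoff 9.
- Large: BR = S5, leader payoff 5.
Maximizing over 9, 5, Alto chooses Small. Subgame-perfect outcome: (Small, S2) with payoffs (9, 10).

(Small, S2)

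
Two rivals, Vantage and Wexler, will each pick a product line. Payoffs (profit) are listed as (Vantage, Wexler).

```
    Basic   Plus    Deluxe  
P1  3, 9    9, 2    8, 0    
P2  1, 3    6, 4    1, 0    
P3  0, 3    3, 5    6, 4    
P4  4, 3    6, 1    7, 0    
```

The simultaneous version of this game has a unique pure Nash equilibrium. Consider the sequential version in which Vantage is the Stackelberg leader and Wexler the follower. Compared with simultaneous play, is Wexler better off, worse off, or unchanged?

better off

Wexler best-responds to each possible Vantage move:
- P1 → Wexler plays Basic (best of 9, 2, 0); Vantage gets 3.
- P2 → Wexler plays Plus (best of 3, 4, 0); Vantage gets 6.
- P3 → Wexler plays Plus (best of 3, 5, 4); Vantage gets 3.
- P4 → Wexler plays Basic (best of 3, 1, 0); Vantage gets 4.
Maximizing over 3, 6, 3, 4, Vantage chooses P2. Subgame-perfect outcome: (P2, Plus) with payoffs (6, 4).
Under simultaneous play:
Vantage's best replies: Basic→P4; Plus→P1; Deluxe→P1.
Wexler's best replies: P1→Basic; P2→Plus; P3→Plus; P4→Basic.
The unique mutual best reply is (P4, Basic), giving (4, 3).
Wexler earns 4 sequentially versus 3 at the Nash outcome: better off.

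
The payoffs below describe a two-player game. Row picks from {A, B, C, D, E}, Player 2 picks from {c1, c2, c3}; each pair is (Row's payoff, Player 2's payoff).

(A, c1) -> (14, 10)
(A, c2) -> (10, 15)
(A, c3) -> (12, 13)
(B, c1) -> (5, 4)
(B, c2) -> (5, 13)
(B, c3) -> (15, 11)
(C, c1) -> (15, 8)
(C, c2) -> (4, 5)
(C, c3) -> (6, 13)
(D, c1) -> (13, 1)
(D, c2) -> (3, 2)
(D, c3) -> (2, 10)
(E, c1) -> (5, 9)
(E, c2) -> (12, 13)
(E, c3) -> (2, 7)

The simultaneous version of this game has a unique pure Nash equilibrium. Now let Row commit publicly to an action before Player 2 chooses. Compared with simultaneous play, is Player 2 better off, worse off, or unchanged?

unchanged

Work backward from Player 2's decision.
- A: BR = c2, leader payoff 10.
- B: BR = c2, leader payoff 5.
- C: BR = c3, leader payoff 6.
- D: BR = c3, leader payoff 2.
- E: BR = c2, leader payoff 12.
Among 10, 5, 6, 2, 12, the best is 12 at E. Subgame-perfect outcome: (E, c2) with payoffs (12, 13).
For the simultaneous game, intersect best replies.
Row's best replies: c1→C; c2→E; c3→B.
Player 2's best replies: A→c2; B→c2; C→c3; D→c3; E→c2.
Only (E, c2) has each player best-responding; Nash payoffs (12, 13).
Player 2 earns 13 sequentially versus 13 at the Nash outcome: unchanged.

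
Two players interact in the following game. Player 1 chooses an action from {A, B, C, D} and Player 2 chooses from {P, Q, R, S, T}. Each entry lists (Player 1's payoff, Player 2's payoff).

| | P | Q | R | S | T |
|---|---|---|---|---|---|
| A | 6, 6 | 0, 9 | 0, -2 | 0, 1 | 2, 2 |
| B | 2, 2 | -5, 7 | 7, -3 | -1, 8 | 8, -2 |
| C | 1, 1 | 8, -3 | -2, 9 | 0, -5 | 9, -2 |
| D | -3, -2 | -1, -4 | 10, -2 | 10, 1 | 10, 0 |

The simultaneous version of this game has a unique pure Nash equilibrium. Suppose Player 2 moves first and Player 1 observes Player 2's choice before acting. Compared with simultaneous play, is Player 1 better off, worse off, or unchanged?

Solve by backward induction (Player 2 leads).
- P: BR = A, leader payoff 6.
- Q: BR = C, leader payoff -3.
- R: BR = D, leader payoff -2.
- S: BR = D, leader payoff 1.
- T: BR = D, leader payoff 0.
Player 2's induced payoffs are 6, -3, -2, 1, 0, so Player 2 commits to P. Subgame-perfect outcome: (A, P) with payoffs (6, 6).
Under simultaneous play:
Player 1's best replies: P→A; Q→C; R→D; S→D; T→D.
Player 2's best replies: A→Q; B→S; C→R; D→S.
The unique mutual best reply is (D, S), giving (10, 1).
Player 1 earns 6 sequentially versus 10 at the Nash outcome: worse off.

worse off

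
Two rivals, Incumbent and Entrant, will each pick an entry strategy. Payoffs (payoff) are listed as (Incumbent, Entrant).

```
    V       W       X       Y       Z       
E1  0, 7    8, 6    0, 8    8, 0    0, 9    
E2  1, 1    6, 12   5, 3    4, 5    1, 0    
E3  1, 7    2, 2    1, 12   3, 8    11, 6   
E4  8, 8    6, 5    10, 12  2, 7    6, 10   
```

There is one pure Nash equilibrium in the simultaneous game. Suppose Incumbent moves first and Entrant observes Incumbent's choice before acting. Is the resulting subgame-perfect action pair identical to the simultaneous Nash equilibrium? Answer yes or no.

Entrant best-responds to each possible Incumbent move:
- E1: Entrant compares 7, 6, 8, 0, 9 and picks Z; Incumbent would get 0.
- E2: Entrant compares 1, 12, 3, 5, 0 and picks W; Incumbent would get 6.
- E3: Entrant compares 7, 2, 12, 8, 6 and picks X; Incumbent would get 1.
- E4: Entrant compares 8, 5, 12, 7, 10 and picks X; Incumbent would get 10.
Incumbent's induced payoffs are 0, 6, 1, 10, so Incumbent commits to E4. Subgame-perfect outcome: (E4, X) with payoffs (10, 12).
Under simultaneous play:
Incumbent's best replies: V→E4; W→E1; X→E4; Y→E1; Z→E3.
Entrant's best replies: E1→Z; E2→W; E3→X; E4→X.
Only (E4, X) has each player best-responding; Nash payoffs (10, 12).
Sequential outcome (E4, X) coincides with the Nash profile (E4, X).

yes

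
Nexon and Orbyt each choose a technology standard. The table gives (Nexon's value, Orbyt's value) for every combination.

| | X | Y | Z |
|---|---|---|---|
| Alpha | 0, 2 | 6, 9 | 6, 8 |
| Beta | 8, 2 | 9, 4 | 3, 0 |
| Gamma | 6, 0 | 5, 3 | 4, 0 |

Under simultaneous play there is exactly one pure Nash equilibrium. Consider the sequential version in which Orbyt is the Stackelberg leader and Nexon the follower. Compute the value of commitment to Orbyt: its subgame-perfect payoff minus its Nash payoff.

4

Nexon best-responds to each possible Orbyt move:
- X: Nexon compares 0, 8, 6 and picks Beta; Orbyt would get 2.
- Y: Nexon compares 6, 9, 5 and picks Beta; Orbyt would get 4.
- Z: Nexon compares 6, 3, 4 and picks Alpha; Orbyt would get 8.
Among 2, 4, 8, the best is 8 at Z. Subgame-perfect outcome: (Alpha, Z) with payoffs (6, 8).
Now find the simultaneous Nash equilibrium.
Nexon's best replies: X→Beta; Y→Beta; Z→Alpha.
Orbyt's best replies: Alpha→Y; Beta→Y; Gamma→Y.
Only (Beta, Y) has each player best-responding; Nash payoffs (9, 4).
Orbyt's commitment gain: 8 − 4 = 4.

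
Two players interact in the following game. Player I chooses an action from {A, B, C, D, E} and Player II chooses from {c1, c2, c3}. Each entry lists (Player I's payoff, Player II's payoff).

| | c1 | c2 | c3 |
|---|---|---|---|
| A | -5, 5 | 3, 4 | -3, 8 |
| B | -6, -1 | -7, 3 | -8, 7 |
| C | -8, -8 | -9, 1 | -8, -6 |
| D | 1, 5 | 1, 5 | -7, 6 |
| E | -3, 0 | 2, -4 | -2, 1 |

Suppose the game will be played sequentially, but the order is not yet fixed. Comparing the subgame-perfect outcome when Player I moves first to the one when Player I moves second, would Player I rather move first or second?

If Player I leads: Player II's best replies are A→c3, B→c3, C→c2, D→c3, E→c3; Player I's induced payoffs -3, -8, -9, -7, -2; outcome (E, c3), payoffs (-2, 1).
If Player II leads: Player I's best replies are c1→D, c2→A, c3→E; Player II's induced payoffs 5, 4, 1; outcome (D, c1), payoffs (1, 5).
Player I gets -2 moving first and 1 moving second, so Player I prefers to move second.

second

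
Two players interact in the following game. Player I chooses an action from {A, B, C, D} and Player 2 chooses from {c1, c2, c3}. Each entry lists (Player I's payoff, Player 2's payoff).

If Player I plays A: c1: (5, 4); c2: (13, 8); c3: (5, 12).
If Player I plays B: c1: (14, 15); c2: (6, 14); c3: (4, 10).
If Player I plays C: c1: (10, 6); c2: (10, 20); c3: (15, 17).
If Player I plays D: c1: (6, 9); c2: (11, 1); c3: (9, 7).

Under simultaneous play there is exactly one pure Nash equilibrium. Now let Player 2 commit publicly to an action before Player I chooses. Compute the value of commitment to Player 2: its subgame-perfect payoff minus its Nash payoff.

Work backward from Player I's decision.
- c1 → Player I plays B (best of 5, 14, 10, 6); Player 2 gets 15.
- c2 → Player I plays A (best of 13, 6, 10, 11); Player 2 gets 8.
- c3 → Player I plays C (best of 5, 4, 15, 9); Player 2 gets 17.
Maximizing over 15, 8, 17, Player 2 chooses c3. Subgame-perfect outcome: (C, c3) with payoffs (15, 17).
Now find the simultaneous Nash equilibrium.
Player I's best replies: c1→B; c2→A; c3→C.
Player 2's best replies: A→c3; B→c1; C→c2; D→c1.
The unique mutual best reply is (B, c1), giving (14, 15).
Player 2's commitment gain: 17 − 15 = 2.

2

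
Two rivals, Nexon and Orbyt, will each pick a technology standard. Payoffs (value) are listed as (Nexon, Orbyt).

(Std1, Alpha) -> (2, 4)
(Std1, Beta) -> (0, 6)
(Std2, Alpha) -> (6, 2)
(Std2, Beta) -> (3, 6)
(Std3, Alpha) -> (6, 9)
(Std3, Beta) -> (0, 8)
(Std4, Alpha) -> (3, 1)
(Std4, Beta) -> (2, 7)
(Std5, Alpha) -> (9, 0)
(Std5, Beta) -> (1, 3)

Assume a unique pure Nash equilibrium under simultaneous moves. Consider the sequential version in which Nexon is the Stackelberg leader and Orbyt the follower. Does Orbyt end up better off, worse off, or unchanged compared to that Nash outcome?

better off

Solve by backward induction (Nexon leads).
- Std1: BR = Beta, leader payoff 0.
- Std2: BR = Beta, leader payoff 3.
- Std3: BR = Alpha, leader payoff 6.
- Std4: BR = Beta, leader payoff 2.
- Std5: BR = Beta, leader payoff 1.
Maximizing over 0, 3, 6, 2, 1, Nexon chooses Std3. Subgame-perfect outcome: (Std3, Alpha) with payoffs (6, 9).
For the simultaneous game, intersect best replies.
Nexon's best replies: Alpha→Std5; Beta→Std2.
Orbyt's best replies: Std1→Beta; Std2→Beta; Std3→Alpha; Std4→Beta; Std5→Beta.
The unique mutual best reply is (Std2, Beta), giving (3, 6).
Orbyt earns 9 sequentially versus 6 at the Nash outcome: better off.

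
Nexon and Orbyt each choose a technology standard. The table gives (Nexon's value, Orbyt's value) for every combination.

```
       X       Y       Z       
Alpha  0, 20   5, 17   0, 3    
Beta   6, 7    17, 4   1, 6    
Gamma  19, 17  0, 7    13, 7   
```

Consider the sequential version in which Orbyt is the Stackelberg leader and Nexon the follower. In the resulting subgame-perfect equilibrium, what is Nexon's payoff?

Backward induction with Orbyt moving first.
- X: BR = Gamma, leader payoff 17.
- Y: BR = Beta, leader payoff 4.
- Z: BR = Gamma, leader payoff 7.
Maximizing over 17, 4, 7, Orbyt chooses X. Subgame-perfect outcome: (Gamma, X) with payoffs (19, 17).

19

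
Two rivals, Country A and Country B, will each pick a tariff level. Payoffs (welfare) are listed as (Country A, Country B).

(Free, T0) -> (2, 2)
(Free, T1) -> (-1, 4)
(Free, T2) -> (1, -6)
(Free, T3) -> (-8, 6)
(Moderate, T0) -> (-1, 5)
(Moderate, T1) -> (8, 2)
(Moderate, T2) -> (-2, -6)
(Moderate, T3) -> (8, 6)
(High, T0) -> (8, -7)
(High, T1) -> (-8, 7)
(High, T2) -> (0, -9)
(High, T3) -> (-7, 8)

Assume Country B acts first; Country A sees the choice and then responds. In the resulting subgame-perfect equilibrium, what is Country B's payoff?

6

Solve by backward induction (Country B leads).
- T0 → Country A plays High (best of 2, -1, 8); Country B gets -7.
- T1 → Country A plays Moderate (best of -1, 8, -8); Country B gets 2.
- T2 → Country A plays Free (best of 1, -2, 0); Country B gets -6.
- T3 → Country A plays Moderate (best of -8, 8, -7); Country B gets 6.
Maximizing over -7, 2, -6, 6, Country B chooses T3. Subgame-perfect outcome: (Moderate, T3) with payoffs (8, 6).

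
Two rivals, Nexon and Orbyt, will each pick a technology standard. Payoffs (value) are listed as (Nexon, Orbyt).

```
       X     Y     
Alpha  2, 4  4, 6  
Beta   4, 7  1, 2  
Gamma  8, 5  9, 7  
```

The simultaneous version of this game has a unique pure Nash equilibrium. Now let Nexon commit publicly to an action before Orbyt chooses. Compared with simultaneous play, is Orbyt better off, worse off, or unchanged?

Backward induction with Nexon moving first.
- Alpha: BR = Y, leader payoff 4.
- Beta: BR = X, leader payoff 4.
- Gamma: BR = Y, leader payoff 9.
Maximizing over 4, 4, 9, Nexon chooses Gamma. Subgame-perfect outcome: (Gamma, Y) with payoffs (9, 7).
Now find the simultaneous Nash equilibrium.
Nexon's best replies: X→Gamma; Y→Gamma.
Orbyt's best replies: Alpha→Y; Beta→X; Gamma→Y.
The unique mutual best reply is (Gamma, Y), giving (9, 7).
Orbyt earns 7 sequentially versus 7 at the Nash outcome: unchanged.

unchanged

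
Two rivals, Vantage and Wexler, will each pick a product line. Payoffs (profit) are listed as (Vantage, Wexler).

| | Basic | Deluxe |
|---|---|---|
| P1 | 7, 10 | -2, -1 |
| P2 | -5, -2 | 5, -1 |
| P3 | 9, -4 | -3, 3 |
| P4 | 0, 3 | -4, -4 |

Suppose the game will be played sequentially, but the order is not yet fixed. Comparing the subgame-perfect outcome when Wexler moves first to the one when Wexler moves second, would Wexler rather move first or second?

If Vantage leads: Wexler's best replies are P1→Basic, P2→Deluxe, P3→Deluxe, P4→Basic; Vantage's induced payoffs 7, 5, -3, 0; outcome (P1, Basic), payoffs (7, 10).
If Wexler leads: Vantage's best replies are Basic→P3, Deluxe→P2; Wexler's induced payoffs -4, -1; outcome (P2, Deluxe), payoffs (5, -1).
Wexler gets -1 moving first and 10 moving second, so Wexler prefers to move second.

second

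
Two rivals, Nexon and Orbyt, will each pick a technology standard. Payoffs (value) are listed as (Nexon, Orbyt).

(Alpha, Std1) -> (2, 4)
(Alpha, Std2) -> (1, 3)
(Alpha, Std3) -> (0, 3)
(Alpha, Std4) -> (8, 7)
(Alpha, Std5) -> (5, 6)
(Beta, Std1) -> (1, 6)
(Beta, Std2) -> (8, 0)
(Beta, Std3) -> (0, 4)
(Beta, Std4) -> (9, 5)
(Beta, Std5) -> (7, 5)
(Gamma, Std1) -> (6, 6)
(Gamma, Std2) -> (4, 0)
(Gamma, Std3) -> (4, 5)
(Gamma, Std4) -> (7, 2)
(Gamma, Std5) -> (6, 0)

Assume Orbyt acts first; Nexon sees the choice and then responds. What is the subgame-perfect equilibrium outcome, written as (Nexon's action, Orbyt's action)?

Work backward from Nexon's decision.
- Std1 → Nexon plays Gamma (best of 2, 1, 6); Orbyt gets 6.
- Std2 → Nexon plays Beta (best of 1, 8, 4); Orbyt gets 0.
- Std3 → Nexon plays Gamma (best of 0, 0, 4); Orbyt gets 5.
- Std4 → Nexon plays Beta (best of 8, 9, 7); Orbyt gets 5.
- Std5 → Nexon plays Beta (best of 5, 7, 6); Orbyt gets 5.
Orbyt's induced payoffs are 6, 0, 5, 5, 5, so Orbyt commits to Std1. Subgame-perfect outcome: (Gamma, Std1) with payoffs (6, 6).

(Gamma, Std1)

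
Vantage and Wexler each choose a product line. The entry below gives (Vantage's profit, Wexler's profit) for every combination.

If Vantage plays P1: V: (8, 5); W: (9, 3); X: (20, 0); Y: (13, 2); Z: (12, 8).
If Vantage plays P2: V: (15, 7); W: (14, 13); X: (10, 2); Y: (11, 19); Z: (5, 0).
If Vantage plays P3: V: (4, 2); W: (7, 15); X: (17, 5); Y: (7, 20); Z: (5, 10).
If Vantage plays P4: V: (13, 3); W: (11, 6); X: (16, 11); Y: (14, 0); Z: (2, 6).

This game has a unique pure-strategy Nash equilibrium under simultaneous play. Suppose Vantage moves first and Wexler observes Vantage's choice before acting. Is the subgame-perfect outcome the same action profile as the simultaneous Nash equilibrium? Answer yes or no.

no

Backward induction with Vantage moving first.
- P1: Wexler compares 5, 3, 0, 2, 8 and picks Z; Vantage would get 12.
- P2: Wexler compares 7, 13, 2, 19, 0 and picks Y; Vantage would get 11.
- P3: Wexler compares 2, 15, 5, 20, 10 and picks Y; Vantage would get 7.
- P4: Wexler compares 3, 6, 11, 0, 6 and picks X; Vantage would get 16.
Vantage's induced payoffs are 12, 11, 7, 16, so Vantage commits to P4. Subgame-perfect outcome: (P4, X) with payoffs (16, 11).
Under simultaneous play:
Vantage's best replies: V→P2; W→P2; X→P1; Y→P4; Z→P1.
Wexler's best replies: P1→Z; P2→Y; P3→Y; P4→X.
Only (P1, Z) has each player best-responding; Nash payoffs (12, 8).
Sequential outcome (P4, X) differs from the Nash profile (P1, Z).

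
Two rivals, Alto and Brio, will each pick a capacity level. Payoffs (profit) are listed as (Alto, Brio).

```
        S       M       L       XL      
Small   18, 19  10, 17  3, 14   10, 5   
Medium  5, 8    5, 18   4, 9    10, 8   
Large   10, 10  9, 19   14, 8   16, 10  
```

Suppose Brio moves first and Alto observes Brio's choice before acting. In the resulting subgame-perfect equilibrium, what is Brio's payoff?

Alto best-responds to each possible Brio move:
- S: BR = Small, leader payoff 19.
- M: BR = Small, leader payoff 17.
- L: BR = Large, leader payoff 8.
- XL: BR = Large, leader payoff 10.
Among 19, 17, 8, 10, the best is 19 at S. Subgame-perfect outcome: (Small, S) with payoffs (18, 19).

19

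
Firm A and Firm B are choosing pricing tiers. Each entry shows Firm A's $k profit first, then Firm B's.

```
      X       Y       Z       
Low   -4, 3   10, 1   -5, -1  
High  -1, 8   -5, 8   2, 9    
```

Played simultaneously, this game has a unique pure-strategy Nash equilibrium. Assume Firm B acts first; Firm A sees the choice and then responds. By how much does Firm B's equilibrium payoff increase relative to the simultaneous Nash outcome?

0

Backward induction with Firm B moving first.
- X: Firm A compares -4, -1 and picks High; Firm B would get 8.
- Y: Firm A compares 10, -5 and picks Low; Firm B would get 1.
- Z: Firm A compares -5, 2 and picks High; Firm B would get 9.
Firm B's induced payoffs are 8, 1, 9, so Firm B commits to Z. Subgame-perfect outcome: (High, Z) with payoffs (2, 9).
Under simultaneous play:
Firm A's best replies: X→High; Y→Low; Z→High.
Firm B's best replies: Low→X; High→Z.
The unique mutual best reply is (High, Z), giving (2, 9).
Firm B's commitment gain: 9 − 9 = 0.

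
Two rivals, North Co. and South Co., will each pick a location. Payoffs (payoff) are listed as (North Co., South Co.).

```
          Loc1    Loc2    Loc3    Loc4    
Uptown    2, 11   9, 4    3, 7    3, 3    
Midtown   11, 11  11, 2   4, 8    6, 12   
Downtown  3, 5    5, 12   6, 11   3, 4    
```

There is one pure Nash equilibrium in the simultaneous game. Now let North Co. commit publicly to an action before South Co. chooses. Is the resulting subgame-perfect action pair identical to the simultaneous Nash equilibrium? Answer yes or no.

Work backward from South Co.'s decision.
- Uptown: BR = Loc1, leader payoff 2.
- Midtown: BR = Loc4, leader payoff 6.
- Downtown: BR = Loc2, leader payoff 5.
Maximizing over 2, 6, 5, North Co. chooses Midtown. Subgame-perfect outcome: (Midtown, Loc4) with payoffs (6, 12).
For the simultaneous game, intersect best replies.
North Co.'s best replies: Loc1→Midtown; Loc2→Midtown; Loc3→Downtown; Loc4→Midtown.
South Co.'s best replies: Uptown→Loc1; Midtown→Loc4; Downtown→Loc2.
The unique mutual best reply is (Midtown, Loc4), giving (6, 12).
Sequential outcome (Midtown, Loc4) coincides with the Nash profile (Midtown, Loc4).

yes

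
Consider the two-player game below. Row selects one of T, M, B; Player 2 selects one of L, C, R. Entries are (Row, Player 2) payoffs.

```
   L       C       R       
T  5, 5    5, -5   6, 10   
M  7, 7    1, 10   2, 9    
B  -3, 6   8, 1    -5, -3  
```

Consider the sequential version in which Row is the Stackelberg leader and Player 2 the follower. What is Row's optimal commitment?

Work backward from Player 2's decision.
- T → Player 2 plays R (best of 5, -5, 10); Row gets 6.
- M → Player 2 plays C (best of 7, 10, 9); Row gets 1.
- B → Player 2 plays L (best of 6, 1, -3); Row gets -3.
Row's induced payoffs are 6, 1, -3, so Row commits to T. Subgame-perfect outcome: (T, R) with payoffs (6, 10).

T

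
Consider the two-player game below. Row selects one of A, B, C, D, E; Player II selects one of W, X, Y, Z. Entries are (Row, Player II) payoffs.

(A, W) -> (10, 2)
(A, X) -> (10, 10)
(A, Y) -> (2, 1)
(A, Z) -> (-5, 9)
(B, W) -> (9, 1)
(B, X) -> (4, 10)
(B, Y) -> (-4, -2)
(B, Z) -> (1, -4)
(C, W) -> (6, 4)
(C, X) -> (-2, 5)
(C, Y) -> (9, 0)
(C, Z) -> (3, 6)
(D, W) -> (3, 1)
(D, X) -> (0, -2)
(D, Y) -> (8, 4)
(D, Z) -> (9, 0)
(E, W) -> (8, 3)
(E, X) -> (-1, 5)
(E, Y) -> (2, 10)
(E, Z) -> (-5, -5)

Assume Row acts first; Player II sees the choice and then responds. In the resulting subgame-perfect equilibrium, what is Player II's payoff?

10

Player II best-responds to each possible Row move:
- A: BR = X, leader payoff 10.
- B: BR = X, leader payoff 4.
- C: BR = Z, leader payoff 3.
- D: BR = Y, leader payoff 8.
- E: BR = Y, leader payoff 2.
Row's induced payoffs are 10, 4, 3, 8, 2, so Row commits to A. Subgame-perfect outcome: (A, X) with payoffs (10, 10).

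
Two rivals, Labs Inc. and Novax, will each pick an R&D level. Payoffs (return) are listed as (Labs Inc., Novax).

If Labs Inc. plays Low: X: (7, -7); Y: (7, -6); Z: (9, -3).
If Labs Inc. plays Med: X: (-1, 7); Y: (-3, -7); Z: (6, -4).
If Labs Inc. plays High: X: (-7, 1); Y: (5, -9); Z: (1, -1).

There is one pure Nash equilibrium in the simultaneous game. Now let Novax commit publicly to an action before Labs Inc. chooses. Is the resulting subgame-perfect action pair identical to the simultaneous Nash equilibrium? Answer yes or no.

Work backward from Labs Inc.'s decision.
- X: Labs Inc. compares 7, -1, -7 and picks Low; Novax would get -7.
- Y: Labs Inc. compares 7, -3, 5 and picks Low; Novax would get -6.
- Z: Labs Inc. compares 9, 6, 1 and picks Low; Novax would get -3.
Novax's induced payoffs are -7, -6, -3, so Novax commits to Z. Subgame-perfect outcome: (Low, Z) with payoffs (9, -3).
Now find the simultaneous Nash equilibrium.
Labs Inc.'s best replies: X→Low; Y→Low; Z→Low.
Novax's best replies: Low→Z; Med→X; High→X.
The unique mutual best reply is (Low, Z), giving (9, -3).
Sequential outcome (Low, Z) coincides with the Nash profile (Low, Z).

yes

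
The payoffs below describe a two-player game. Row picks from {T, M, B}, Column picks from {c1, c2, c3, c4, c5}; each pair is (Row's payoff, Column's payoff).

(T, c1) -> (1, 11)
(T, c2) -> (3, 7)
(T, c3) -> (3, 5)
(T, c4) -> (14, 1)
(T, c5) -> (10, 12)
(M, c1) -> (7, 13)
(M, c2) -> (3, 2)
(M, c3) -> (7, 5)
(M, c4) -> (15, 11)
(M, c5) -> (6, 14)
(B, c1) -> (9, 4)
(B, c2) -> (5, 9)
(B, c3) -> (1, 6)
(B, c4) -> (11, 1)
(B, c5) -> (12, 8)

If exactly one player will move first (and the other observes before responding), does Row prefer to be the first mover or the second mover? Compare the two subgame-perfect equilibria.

If Row leads: Column's best replies are T→c5, M→c5, B→c2; Row's induced payoffs 10, 6, 5; outcome (T, c5), payoffs (10, 12).
If Column leads: Row's best replies are c1→B, c2→B, c3→M, c4→M, c5→B; Column's induced payoffs 4, 9, 5, 11, 8; outcome (M, c4), payoffs (15, 11).
Row gets 10 moving first and 15 moving second, so Row prefers to move second.

second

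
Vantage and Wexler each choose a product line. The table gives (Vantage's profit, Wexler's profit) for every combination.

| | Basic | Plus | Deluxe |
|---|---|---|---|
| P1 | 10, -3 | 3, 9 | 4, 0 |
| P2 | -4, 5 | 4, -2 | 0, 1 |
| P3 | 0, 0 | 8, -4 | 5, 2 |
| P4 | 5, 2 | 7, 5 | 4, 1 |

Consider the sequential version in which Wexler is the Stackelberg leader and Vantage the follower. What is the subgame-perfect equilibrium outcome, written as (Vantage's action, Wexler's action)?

(P3, Deluxe)

Solve by backward induction (Wexler leads).
- Basic → Vantage plays P1 (best of 10, -4, 0, 5); Wexler gets -3.
- Plus → Vantage plays P3 (best of 3, 4, 8, 7); Wexler gets -4.
- Deluxe → Vantage plays P3 (best of 4, 0, 5, 4); Wexler gets 2.
Maximizing over -3, -4, 2, Wexler chooses Deluxe. Subgame-perfect outcome: (P3, Deluxe) with payoffs (5, 2).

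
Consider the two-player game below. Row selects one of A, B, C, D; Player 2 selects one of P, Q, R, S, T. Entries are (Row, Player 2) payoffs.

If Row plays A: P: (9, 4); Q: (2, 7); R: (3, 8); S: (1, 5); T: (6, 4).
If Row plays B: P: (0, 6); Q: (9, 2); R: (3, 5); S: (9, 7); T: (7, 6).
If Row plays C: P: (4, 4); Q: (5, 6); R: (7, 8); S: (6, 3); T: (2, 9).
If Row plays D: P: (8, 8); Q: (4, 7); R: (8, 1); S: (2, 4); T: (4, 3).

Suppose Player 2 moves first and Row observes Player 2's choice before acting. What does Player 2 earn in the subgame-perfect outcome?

7

Row best-responds to each possible Player 2 move:
- P → Row plays A (best of 9, 0, 4, 8); Player 2 gets 4.
- Q → Row plays B (best of 2, 9, 5, 4); Player 2 gets 2.
- R → Row plays D (best of 3, 3, 7, 8); Player 2 gets 1.
- S → Row plays B (best of 1, 9, 6, 2); Player 2 gets 7.
- T → Row plays B (best of 6, 7, 2, 4); Player 2 gets 6.
Player 2's induced payoffs are 4, 2, 1, 7, 6, so Player 2 commits to S. Subgame-perfect outcome: (B, S) with payoffs (9, 7).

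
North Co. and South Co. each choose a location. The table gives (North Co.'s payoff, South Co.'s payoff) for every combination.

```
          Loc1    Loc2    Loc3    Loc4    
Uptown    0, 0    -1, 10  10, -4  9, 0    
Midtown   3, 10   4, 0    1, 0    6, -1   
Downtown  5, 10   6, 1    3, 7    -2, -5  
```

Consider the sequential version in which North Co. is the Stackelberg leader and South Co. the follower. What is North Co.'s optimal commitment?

Solve by backward induction (North Co. leads).
- Uptown → South Co. plays Loc2 (best of 0, 10, -4, 0); North Co. gets -1.
- Midtown → South Co. plays Loc1 (best of 10, 0, 0, -1); North Co. gets 3.
- Downtown → South Co. plays Loc1 (best of 10, 1, 7, -5); North Co. gets 5.
Among -1, 3, 5, the best is 5 at Downtown. Subgame-perfect outcome: (Downtown, Loc1) with payoffs (5, 10).

Downtown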